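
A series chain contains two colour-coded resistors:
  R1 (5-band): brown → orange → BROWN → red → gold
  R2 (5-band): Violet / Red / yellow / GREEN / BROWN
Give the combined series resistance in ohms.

72413100 Ω

R1: brown, orange, brown → 131; red ×10^2 → 13100 Ω.
R2: violet, red, yellow → 724; green ×10^5 → 72400000 Ω.
Series: 13100 + 72400000 = 72413100 Ω.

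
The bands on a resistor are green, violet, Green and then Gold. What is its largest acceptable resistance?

Green → 5 (first significant figure)
Violet → 7 (second significant figure)
Green → ×10^5 multiplier
Gold → ±5% tolerance
57 × 100000 = 5700000 Ω
Largest = 5700000 × (1 + 5/100) = 5985000 Ω.

5985000 Ω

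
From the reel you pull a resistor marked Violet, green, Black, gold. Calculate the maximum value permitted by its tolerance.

Violet → 7 (first significant figure)
Green → 5 (second significant figure)
Black → ×1 multiplier
Gold → ±5% tolerance
75 × 1 = 75 Ω
Maximum = 75 × (1 + 5/100) = 78.75 Ω.

78.75 Ω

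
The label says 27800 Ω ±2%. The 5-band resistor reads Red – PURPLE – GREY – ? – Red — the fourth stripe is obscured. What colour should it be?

27800 Ω = 278 × 10^2.
The fourth band is the multiplier, 10^2, which is red.

red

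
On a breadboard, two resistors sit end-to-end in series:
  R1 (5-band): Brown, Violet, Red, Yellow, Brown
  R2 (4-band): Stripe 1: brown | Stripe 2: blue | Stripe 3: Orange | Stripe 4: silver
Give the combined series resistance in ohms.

R1: brown, violet, red → 172; yellow ×10^4 → 1720000 Ω.
R2: brown, blue → 16; orange ×10^3 → 16000 Ω.
Series: 1720000 + 16000 = 1736000 Ω.

1736000 Ω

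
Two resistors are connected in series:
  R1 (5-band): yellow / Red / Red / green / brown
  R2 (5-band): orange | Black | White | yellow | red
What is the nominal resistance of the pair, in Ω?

R1: yellow, red, red → 422; green ×10^5 → 42200000 Ω.
R2: orange, black, white → 309; yellow ×10^4 → 3090000 Ω.
Series: 42200000 + 3090000 = 45290000 Ω.

45290000 Ω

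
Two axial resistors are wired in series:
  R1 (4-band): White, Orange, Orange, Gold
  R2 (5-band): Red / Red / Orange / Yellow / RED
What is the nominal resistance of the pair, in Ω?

R1: white, orange → 93; orange ×10^3 → 93000 Ω.
R2: red, red, orange → 223; yellow ×10^4 → 2230000 Ω.
Series: 93000 + 2230000 = 2323000 Ω.

2323000 Ω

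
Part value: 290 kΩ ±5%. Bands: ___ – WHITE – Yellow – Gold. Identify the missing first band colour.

red

290000 Ω = 29 × 10^4.
The first band gives digit 2 of the significand, and 2 is red.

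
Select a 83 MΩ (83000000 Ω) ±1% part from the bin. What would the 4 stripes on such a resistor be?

83000000 Ω = 83 × 10^6.
8 → grey
3 → orange
Multiplier 10^6 → blue.
±1% tolerance → brown.

grey, orange, blue, brown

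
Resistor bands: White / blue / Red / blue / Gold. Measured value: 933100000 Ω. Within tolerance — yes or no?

yes

White → 9 (first significant figure)
Blue → 6 (second significant figure)
Red → 2 (third significant figure)
Blue → ×10^6 multiplier
Gold → ±5% tolerance
962 × 1000000 = 962000000 Ω
Allowed range: 913900000 Ω to 1010100000 Ω.
933100000 Ω lies inside that range.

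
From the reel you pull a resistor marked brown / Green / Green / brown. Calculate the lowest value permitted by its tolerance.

1485000 Ω

Brown → 1 (first significant figure)
Green → 5 (second significant figure)
Green → ×10^5 multiplier
Brown → ±1% tolerance
15 × 100000 = 1500000 Ω
Lowest = 1500000 × (1 − 1/100) = 1485000 Ω.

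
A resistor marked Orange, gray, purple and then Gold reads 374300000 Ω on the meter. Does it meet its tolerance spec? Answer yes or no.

yes

Orange → 3 (first significant figure)
Grey → 8 (second significant figure)
Violet → ×10^7 multiplier
Gold → ±5% tolerance
38 × 10000000 = 380000000 Ω
Allowed range: 361000000 Ω to 399000000 Ω.
374300000 Ω lies inside that range.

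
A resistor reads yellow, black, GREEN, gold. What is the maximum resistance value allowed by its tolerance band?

Yellow → 4 (first significant figure)
Black → 0 (second significant figure)
Green → ×10^5 multiplier
Gold → ±5% tolerance
40 × 100000 = 4000000 Ω
Maximum = 4000000 × (1 + 5/100) = 4200000 Ω.

4200000 Ω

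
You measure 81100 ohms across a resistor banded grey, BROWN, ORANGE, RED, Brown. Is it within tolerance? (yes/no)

Grey → 8 (first significant figure)
Brown → 1 (second significant figure)
Orange → 3 (third significant figure)
Red → ×10^2 multiplier
Brown → ±1% tolerance
813 × 100 = 81300 Ω
Allowed range: 80487 Ω to 82113 Ω.
81100 ohms lies inside that range.

yes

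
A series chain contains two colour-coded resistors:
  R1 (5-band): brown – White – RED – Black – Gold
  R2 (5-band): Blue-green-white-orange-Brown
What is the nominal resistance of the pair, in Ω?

659192 Ω

R1: brown, white, red → 192; black ×1 → 192 Ω.
R2: blue, green, white → 659; orange ×10^3 → 659000 Ω.
Series: 192 + 659000 = 659192 Ω.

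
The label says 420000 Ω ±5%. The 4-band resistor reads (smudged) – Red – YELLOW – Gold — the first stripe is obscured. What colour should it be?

yellow

420000 Ω = 42 × 10^4.
The first band gives digit 4 of the significand, and 4 is yellow.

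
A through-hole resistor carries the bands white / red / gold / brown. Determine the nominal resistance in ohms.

9.2 Ω

White → 9 (first significant figure)
Red → 2 (second significant figure)
Gold → ×0.1 multiplier
92 × 0.1 = 9.2 Ω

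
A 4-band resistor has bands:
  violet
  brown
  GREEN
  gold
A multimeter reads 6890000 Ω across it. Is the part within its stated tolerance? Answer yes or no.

Violet → 7 (first significant figure)
Brown → 1 (second significant figure)
Green → ×10^5 multiplier
Gold → ±5% tolerance
71 × 100000 = 7100000 Ω
Allowed range: 6745000 Ω to 7455000 Ω.
6890000 Ω lies inside that range.

yes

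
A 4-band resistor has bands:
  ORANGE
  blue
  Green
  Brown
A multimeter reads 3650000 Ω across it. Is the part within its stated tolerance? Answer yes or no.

Orange → 3 (first significant figure)
Blue → 6 (second significant figure)
Green → ×10^5 multiplier
Brown → ±1% tolerance
36 × 100000 = 3600000 Ω
Allowed range: 3564000 Ω to 3636000 Ω.
3650000 Ω lies outside that range.

no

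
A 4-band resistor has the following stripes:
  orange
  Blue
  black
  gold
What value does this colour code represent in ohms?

36 Ω

Orange → 3 (first significant figure)
Blue → 6 (second significant figure)
Black → ×1 multiplier
36 × 1 = 36 Ω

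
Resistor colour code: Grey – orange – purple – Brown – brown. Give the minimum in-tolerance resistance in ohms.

Grey → 8 (first significant figure)
Orange → 3 (second significant figure)
Violet → 7 (third significant figure)
Brown → ×10 multiplier
Brown → ±1% tolerance
837 × 10 = 8370 Ω
Minimum = 8370 × (1 − 1/100) = 8286.3 Ω.

8286.3 Ω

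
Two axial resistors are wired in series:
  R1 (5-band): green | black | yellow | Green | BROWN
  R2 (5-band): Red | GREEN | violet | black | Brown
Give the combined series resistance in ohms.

50400257 Ω

R1: green, black, yellow → 504; green ×10^5 → 50400000 Ω.
R2: red, green, violet → 257; black ×1 → 257 Ω.
Series: 50400000 + 257 = 50400257 Ω.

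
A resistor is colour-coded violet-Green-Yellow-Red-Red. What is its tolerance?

The last band, red, is the tolerance band.
Red corresponds to ±2%.

±2%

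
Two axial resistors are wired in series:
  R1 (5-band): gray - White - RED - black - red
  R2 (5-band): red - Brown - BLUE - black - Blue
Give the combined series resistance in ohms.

R1: grey, white, red → 892; black ×1 → 892 Ω.
R2: red, brown, blue → 216; black ×1 → 216 Ω.
Series: 892 + 216 = 1108 Ω.

1108 Ω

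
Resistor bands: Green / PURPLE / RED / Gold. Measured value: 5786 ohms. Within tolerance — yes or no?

yes

Green → 5 (first significant figure)
Violet → 7 (second significant figure)
Red → ×10^2 multiplier
Gold → ±5% tolerance
57 × 100 = 5700 Ω
Allowed range: 5415 Ω to 5985 Ω.
5786 ohms lies inside that range.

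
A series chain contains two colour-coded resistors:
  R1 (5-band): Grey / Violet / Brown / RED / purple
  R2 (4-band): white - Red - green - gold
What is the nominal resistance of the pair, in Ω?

9287100 Ω

R1: grey, violet, brown → 871; red ×10^2 → 87100 Ω.
R2: white, red → 92; green ×10^5 → 9200000 Ω.
Series: 87100 + 9200000 = 9287100 Ω.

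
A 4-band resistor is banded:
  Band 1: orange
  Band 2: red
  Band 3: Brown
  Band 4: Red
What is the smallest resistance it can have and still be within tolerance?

Orange → 3 (first significant figure)
Red → 2 (second significant figure)
Brown → ×10 multiplier
Red → ±2% tolerance
32 × 10 = 320 Ω
Smallest = 320 × (1 − 2/100) = 313.6 Ω.

313.6 Ω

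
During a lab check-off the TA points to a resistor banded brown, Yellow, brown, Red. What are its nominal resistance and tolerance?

140 Ω ±2%

Brown → 1 (first significant figure)
Yellow → 4 (second significant figure)
Brown → ×10 multiplier
Red → ±2% tolerance
14 × 10 = 140 Ω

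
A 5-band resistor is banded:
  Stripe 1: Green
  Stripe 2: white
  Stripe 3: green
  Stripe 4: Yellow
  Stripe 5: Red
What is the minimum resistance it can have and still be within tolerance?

Green → 5 (first significant figure)
White → 9 (second significant figure)
Green → 5 (third significant figure)
Yellow → ×10^4 multiplier
Red → ±2% tolerance
595 × 10000 = 5950000 Ω
Minimum = 5950000 × (1 − 2/100) = 5831000 Ω.

5831000 Ω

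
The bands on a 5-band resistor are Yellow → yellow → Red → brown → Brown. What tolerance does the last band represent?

The last band, brown, is the tolerance band.
Brown corresponds to ±1%.

±1%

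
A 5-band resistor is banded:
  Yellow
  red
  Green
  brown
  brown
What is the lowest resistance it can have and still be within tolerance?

4207.5 Ω

Yellow → 4 (first significant figure)
Red → 2 (second significant figure)
Green → 5 (third significant figure)
Brown → ×10 multiplier
Brown → ±1% tolerance
425 × 10 = 4250 Ω
Lowest = 4250 × (1 − 1/100) = 4207.5 Ω.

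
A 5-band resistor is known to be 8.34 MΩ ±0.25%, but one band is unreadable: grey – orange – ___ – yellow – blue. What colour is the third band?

yellow

8340000 Ω = 834 × 10^4.
The third band gives digit 4 of the significand, and 4 is yellow.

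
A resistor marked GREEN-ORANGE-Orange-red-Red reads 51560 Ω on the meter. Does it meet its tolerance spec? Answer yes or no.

no

Green → 5 (first significant figure)
Orange → 3 (second significant figure)
Orange → 3 (third significant figure)
Red → ×10^2 multiplier
Red → ±2% tolerance
533 × 100 = 53300 Ω
Allowed range: 52234 Ω to 54366 Ω.
51560 Ω lies outside that range.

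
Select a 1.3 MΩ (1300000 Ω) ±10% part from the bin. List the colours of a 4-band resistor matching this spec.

brown, orange, green, silver

1300000 Ω = 13 × 10^5.
1 → brown
3 → orange
Multiplier 10^5 → green.
±10% tolerance → silver.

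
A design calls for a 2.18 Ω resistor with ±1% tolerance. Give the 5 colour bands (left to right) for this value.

red, brown, grey, silver, brown

2.18 Ω = 218 × 10^-2.
2 → red
1 → brown
8 → grey
Multiplier 10^-2 → silver.
±1% tolerance → brown.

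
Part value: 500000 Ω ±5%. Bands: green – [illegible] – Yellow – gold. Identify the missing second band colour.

black

500000 Ω = 50 × 10^4.
The second band gives digit 0 of the significand, and 0 is black.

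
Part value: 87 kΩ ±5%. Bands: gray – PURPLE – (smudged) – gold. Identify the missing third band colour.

87000 Ω = 87 × 10^3.
The third band is the multiplier, 10^3, which is orange.

orange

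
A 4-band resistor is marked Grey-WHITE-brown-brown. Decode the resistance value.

890 Ω

Grey → 8 (first significant figure)
White → 9 (second significant figure)
Brown → ×10 multiplier
89 × 10 = 890 Ω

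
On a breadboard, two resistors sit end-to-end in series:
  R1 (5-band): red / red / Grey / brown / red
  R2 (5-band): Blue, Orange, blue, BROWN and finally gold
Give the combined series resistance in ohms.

R1: red, red, grey → 228; brown ×10 → 2280 Ω.
R2: blue, orange, blue → 636; brown ×10 → 6360 Ω.
Series: 2280 + 6360 = 8640 Ω.

8640 Ω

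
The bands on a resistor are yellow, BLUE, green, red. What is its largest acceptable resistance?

Yellow → 4 (first significant figure)
Blue → 6 (second significant figure)
Green → ×10^5 multiplier
Red → ±2% tolerance
46 × 100000 = 4600000 Ω
Largest = 4600000 × (1 + 2/100) = 4692000 Ω.

4692000 Ω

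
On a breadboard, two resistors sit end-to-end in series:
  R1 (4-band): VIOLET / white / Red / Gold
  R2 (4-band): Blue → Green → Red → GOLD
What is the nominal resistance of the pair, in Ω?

14400 Ω

R1: violet, white → 79; red ×10^2 → 7900 Ω.
R2: blue, green → 65; red ×10^2 → 6500 Ω.
Series: 7900 + 6500 = 14400 Ω.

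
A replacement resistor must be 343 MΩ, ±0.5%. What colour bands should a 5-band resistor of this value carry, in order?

orange, yellow, orange, blue, green

343000000 Ω = 343 × 10^6.
3 → orange
4 → yellow
3 → orange
Multiplier 10^6 → blue.
±0.5% tolerance → green.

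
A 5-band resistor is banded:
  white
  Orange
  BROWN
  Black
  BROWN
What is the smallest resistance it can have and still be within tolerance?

921.69 Ω

White → 9 (first significant figure)
Orange → 3 (second significant figure)
Brown → 1 (third significant figure)
Black → ×1 multiplier
Brown → ±1% tolerance
931 × 1 = 931 Ω
Smallest = 931 × (1 − 1/100) = 921.69 Ω.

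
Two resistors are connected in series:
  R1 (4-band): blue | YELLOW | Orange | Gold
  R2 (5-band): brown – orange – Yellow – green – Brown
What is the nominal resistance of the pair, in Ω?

13464000 Ω

R1: blue, yellow → 64; orange ×10^3 → 64000 Ω.
R2: brown, orange, yellow → 134; green ×10^5 → 13400000 Ω.
Series: 64000 + 13400000 = 13464000 Ω.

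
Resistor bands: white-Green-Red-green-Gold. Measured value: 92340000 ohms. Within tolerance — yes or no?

White → 9 (first significant figure)
Green → 5 (second significant figure)
Red → 2 (third significant figure)
Green → ×10^5 multiplier
Gold → ±5% tolerance
952 × 100000 = 95200000 Ω
Allowed range: 90440000 Ω to 99960000 Ω.
92340000 ohms lies inside that range.

yes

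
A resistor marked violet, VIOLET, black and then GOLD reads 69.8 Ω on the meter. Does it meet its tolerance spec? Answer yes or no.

no

Violet → 7 (first significant figure)
Violet → 7 (second significant figure)
Black → ×1 multiplier
Gold → ±5% tolerance
77 × 1 = 77 Ω
Allowed range: 73.15 Ω to 80.85 Ω.
69.8 Ω lies outside that range.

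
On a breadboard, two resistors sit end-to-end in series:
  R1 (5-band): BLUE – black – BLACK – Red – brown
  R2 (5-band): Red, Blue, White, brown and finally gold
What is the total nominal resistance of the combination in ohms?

62690 Ω

R1: blue, black, black → 600; red ×10^2 → 60000 Ω.
R2: red, blue, white → 269; brown ×10 → 2690 Ω.
Series: 60000 + 2690 = 62690 Ω.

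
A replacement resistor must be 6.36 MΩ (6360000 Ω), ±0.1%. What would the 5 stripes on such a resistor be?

6360000 Ω = 636 × 10^4.
6 → blue
3 → orange
6 → blue
Multiplier 10^4 → yellow.
±0.1% tolerance → violet.

blue, orange, blue, yellow, violet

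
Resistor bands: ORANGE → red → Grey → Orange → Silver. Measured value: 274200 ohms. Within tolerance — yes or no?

no

Orange → 3 (first significant figure)
Red → 2 (second significant figure)
Grey → 8 (third significant figure)
Orange → ×10^3 multiplier
Silver → ±10% tolerance
328 × 1000 = 328000 Ω
Allowed range: 295200 Ω to 360800 Ω.
274200 ohms lies outside that range.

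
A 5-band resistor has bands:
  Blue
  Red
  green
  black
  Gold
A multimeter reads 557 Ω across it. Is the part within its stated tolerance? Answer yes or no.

no

Blue → 6 (first significant figure)
Red → 2 (second significant figure)
Green → 5 (third significant figure)
Black → ×1 multiplier
Gold → ±5% tolerance
625 × 1 = 625 Ω
Allowed range: 593.75 Ω to 656.25 Ω.
557 Ω lies outside that range.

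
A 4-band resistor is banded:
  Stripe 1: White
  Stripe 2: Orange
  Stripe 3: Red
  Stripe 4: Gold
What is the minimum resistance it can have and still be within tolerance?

8835 Ω

White → 9 (first significant figure)
Orange → 3 (second significant figure)
Red → ×10^2 multiplier
Gold → ±5% tolerance
93 × 100 = 9300 Ω
Minimum = 9300 × (1 − 5/100) = 8835 Ω.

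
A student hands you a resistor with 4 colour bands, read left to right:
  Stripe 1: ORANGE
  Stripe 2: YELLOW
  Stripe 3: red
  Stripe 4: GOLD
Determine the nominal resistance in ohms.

Orange → 3 (first significant figure)
Yellow → 4 (second significant figure)
Red → ×10^2 multiplier
34 × 100 = 3400 Ω

3400 Ω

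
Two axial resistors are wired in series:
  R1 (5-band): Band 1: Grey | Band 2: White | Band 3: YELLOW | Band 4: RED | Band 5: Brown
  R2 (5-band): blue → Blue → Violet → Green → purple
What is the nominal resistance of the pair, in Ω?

R1: grey, white, yellow → 894; red ×10^2 → 89400 Ω.
R2: blue, blue, violet → 667; green ×10^5 → 66700000 Ω.
Series: 89400 + 66700000 = 66789400 Ω.

66789400 Ω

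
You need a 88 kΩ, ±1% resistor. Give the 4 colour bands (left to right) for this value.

grey, grey, orange, brown

88000 Ω = 88 × 10^3.
8 → grey
8 → grey
Multiplier 10^3 → orange.
±1% tolerance → brown.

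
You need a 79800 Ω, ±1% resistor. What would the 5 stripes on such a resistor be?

violet, white, grey, red, brown

79800 Ω = 798 × 10^2.
7 → violet
9 → white
8 → grey
Multiplier 10^2 → red.
±1% tolerance → brown.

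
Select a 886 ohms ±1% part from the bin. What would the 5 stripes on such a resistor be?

886 Ω = 886 × 10^0.
8 → grey
8 → grey
6 → blue
Multiplier 10^0 → black.
±1% tolerance → brown.

grey, grey, blue, black, brown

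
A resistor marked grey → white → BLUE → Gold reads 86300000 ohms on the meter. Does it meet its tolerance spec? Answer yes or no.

Grey → 8 (first significant figure)
White → 9 (second significant figure)
Blue → ×10^6 multiplier
Gold → ±5% tolerance
89 × 1000000 = 89000000 Ω
Allowed range: 84550000 Ω to 93450000 Ω.
86300000 ohms lies inside that range.

yes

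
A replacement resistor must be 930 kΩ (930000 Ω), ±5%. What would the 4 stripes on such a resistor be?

white, orange, yellow, gold

930000 Ω = 93 × 10^4.
9 → white
3 → orange
Multiplier 10^4 → yellow.
±5% tolerance → gold.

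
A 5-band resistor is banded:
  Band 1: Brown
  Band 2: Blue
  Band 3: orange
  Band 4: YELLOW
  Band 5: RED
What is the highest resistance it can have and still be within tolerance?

Brown → 1 (first significant figure)
Blue → 6 (second significant figure)
Orange → 3 (third significant figure)
Yellow → ×10^4 multiplier
Red → ±2% tolerance
163 × 10000 = 1630000 Ω
Highest = 1630000 × (1 + 2/100) = 1662600 Ω.

1662600 Ω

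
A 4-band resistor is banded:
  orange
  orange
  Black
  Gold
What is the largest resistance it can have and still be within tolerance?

34.65 Ω

Orange → 3 (first significant figure)
Orange → 3 (second significant figure)
Black → ×1 multiplier
Gold → ±5% tolerance
33 × 1 = 33 Ω
Largest = 33 × (1 + 5/100) = 34.65 Ω.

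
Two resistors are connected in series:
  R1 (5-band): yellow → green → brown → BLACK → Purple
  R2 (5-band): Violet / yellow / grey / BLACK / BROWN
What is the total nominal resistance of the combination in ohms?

1199 Ω

R1: yellow, green, brown → 451; black ×1 → 451 Ω.
R2: violet, yellow, grey → 748; black ×1 → 748 Ω.
Series: 451 + 748 = 1199 Ω.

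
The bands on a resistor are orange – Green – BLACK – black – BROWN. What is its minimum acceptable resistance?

Orange → 3 (first significant figure)
Green → 5 (second significant figure)
Black → 0 (third significant figure)
Black → ×1 multiplier
Brown → ±1% tolerance
350 × 1 = 350 Ω
Minimum = 350 × (1 − 1/100) = 346.5 Ω.

346.5 Ω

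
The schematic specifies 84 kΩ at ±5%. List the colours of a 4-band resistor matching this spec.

grey, yellow, orange, gold

84000 Ω = 84 × 10^3.
8 → grey
4 → yellow
Multiplier 10^3 → orange.
±5% tolerance → gold.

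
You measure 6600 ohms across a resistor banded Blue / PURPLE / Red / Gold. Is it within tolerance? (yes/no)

yes

Blue → 6 (first significant figure)
Violet → 7 (second significant figure)
Red → ×10^2 multiplier
Gold → ±5% tolerance
67 × 100 = 6700 Ω
Allowed range: 6365 Ω to 7035 Ω.
6600 ohms lies inside that range.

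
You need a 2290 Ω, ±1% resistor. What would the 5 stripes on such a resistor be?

2290 Ω = 229 × 10^1.
2 → red
2 → red
9 → white
Multiplier 10^1 → brown.
±1% tolerance → brown.

red, red, white, brown, brown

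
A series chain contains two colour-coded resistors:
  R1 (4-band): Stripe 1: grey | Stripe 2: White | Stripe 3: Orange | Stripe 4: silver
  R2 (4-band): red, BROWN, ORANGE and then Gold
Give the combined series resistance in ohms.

R1: grey, white → 89; orange ×10^3 → 89000 Ω.
R2: red, brown → 21; orange ×10^3 → 21000 Ω.
Series: 89000 + 21000 = 110000 Ω.

110000 Ω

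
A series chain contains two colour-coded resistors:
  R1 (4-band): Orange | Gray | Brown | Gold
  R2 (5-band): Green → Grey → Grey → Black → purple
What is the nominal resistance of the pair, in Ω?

968 Ω

R1: orange, grey → 38; brown ×10 → 380 Ω.
R2: green, grey, grey → 588; black ×1 → 588 Ω.
Series: 380 + 588 = 968 Ω.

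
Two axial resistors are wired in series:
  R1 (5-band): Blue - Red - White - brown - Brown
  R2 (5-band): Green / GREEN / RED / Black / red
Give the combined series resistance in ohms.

R1: blue, red, white → 629; brown ×10 → 6290 Ω.
R2: green, green, red → 552; black ×1 → 552 Ω.
Series: 6290 + 552 = 6842 Ω.

6842 Ω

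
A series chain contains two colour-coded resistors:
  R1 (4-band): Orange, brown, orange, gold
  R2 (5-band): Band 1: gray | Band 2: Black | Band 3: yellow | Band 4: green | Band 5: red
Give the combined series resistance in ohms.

R1: orange, brown → 31; orange ×10^3 → 31000 Ω.
R2: grey, black, yellow → 804; green ×10^5 → 80400000 Ω.
Series: 31000 + 80400000 = 80431000 Ω.

80431000 Ω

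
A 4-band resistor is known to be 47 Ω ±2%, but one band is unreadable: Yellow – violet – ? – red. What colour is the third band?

47 Ω = 47 × 10^0.
The third band is the multiplier, 10^0, which is black.

black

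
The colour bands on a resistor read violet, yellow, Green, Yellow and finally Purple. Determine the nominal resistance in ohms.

Violet → 7 (first significant figure)
Yellow → 4 (second significant figure)
Green → 5 (third significant figure)
Yellow → ×10^4 multiplier
745 × 10000 = 7450000 Ω

7450000 Ω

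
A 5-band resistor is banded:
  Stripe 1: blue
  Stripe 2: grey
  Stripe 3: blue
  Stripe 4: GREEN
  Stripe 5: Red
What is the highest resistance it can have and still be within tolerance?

69972000 Ω

Blue → 6 (first significant figure)
Grey → 8 (second significant figure)
Blue → 6 (third significant figure)
Green → ×10^5 multiplier
Red → ±2% tolerance
686 × 100000 = 68600000 Ω
Highest = 68600000 × (1 + 2/100) = 69972000 Ω.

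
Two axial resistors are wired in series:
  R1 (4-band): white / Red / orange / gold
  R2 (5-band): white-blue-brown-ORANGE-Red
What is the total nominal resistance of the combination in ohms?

R1: white, red → 92; orange ×10^3 → 92000 Ω.
R2: white, blue, brown → 961; orange ×10^3 → 961000 Ω.
Series: 92000 + 961000 = 1053000 Ω.

1053000 Ω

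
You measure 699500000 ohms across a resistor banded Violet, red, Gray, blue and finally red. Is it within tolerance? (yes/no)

no

Violet → 7 (first significant figure)
Red → 2 (second significant figure)
Grey → 8 (third significant figure)
Blue → ×10^6 multiplier
Red → ±2% tolerance
728 × 1000000 = 728000000 Ω
Allowed range: 713440000 Ω to 742560000 Ω.
699500000 ohms lies outside that range.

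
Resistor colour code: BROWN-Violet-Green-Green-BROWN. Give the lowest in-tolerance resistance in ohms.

Brown → 1 (first significant figure)
Violet → 7 (second significant figure)
Green → 5 (third significant figure)
Green → ×10^5 multiplier
Brown → ±1% tolerance
175 × 100000 = 17500000 Ω
Lowest = 17500000 × (1 − 1/100) = 17325000 Ω.

17325000 Ω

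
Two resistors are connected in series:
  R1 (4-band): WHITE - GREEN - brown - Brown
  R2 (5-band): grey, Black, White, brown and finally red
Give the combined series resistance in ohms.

9040 Ω

R1: white, green → 95; brown ×10 → 950 Ω.
R2: grey, black, white → 809; brown ×10 → 8090 Ω.
Series: 950 + 8090 = 9040 Ω.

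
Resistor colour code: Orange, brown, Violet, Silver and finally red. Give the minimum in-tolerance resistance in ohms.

Orange → 3 (first significant figure)
Brown → 1 (second significant figure)
Violet → 7 (third significant figure)
Silver → ×0.01 multiplier
Red → ±2% tolerance
317 × 0.01 = 3.17 Ω
Minimum = 3.17 × (1 − 2/100) = 3.1066 Ω.

3.1066 Ω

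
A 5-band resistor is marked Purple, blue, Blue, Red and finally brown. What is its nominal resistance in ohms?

Violet → 7 (first significant figure)
Blue → 6 (second significant figure)
Blue → 6 (third significant figure)
Red → ×10^2 multiplier
766 × 100 = 76600 Ω

76600 Ω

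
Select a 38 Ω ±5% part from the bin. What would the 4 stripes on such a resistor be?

orange, grey, black, gold

38 Ω = 38 × 10^0.
3 → orange
8 → grey
Multiplier 10^0 → black.
±5% tolerance → gold.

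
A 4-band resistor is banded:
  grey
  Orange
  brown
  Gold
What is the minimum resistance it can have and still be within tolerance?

788.5 Ω

Grey → 8 (first significant figure)
Orange → 3 (second significant figure)
Brown → ×10 multiplier
Gold → ±5% tolerance
83 × 10 = 830 Ω
Minimum = 830 × (1 − 5/100) = 788.5 Ω.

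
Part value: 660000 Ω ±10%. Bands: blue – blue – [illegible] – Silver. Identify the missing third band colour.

yellow

660000 Ω = 66 × 10^4.
The third band is the multiplier, 10^4, which is yellow.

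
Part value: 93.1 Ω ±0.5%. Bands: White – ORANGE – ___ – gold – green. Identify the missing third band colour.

93.1 Ω = 931 × 10^-1.
The third band gives digit 1 of the significand, and 1 is brown.

brown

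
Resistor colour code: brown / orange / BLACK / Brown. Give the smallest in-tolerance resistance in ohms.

12.87 Ω

Brown → 1 (first significant figure)
Orange → 3 (second significant figure)
Black → ×1 multiplier
Brown → ±1% tolerance
13 × 1 = 13 Ω
Smallest = 13 × (1 − 1/100) = 12.87 Ω.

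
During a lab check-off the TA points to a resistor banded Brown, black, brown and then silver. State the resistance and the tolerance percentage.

100 Ω ±10%

Brown → 1 (first significant figure)
Black → 0 (second significant figure)
Brown → ×10 multiplier
Silver → ±10% tolerance
10 × 10 = 100 Ω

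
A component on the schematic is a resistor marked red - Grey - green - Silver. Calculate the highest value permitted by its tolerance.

Red → 2 (first significant figure)
Grey → 8 (second significant figure)
Green → ×10^5 multiplier
Silver → ±10% tolerance
28 × 100000 = 2800000 Ω
Highest = 2800000 × (1 + 10/100) = 3080000 Ω.

3080000 Ω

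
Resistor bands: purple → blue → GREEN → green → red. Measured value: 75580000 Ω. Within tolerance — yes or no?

Violet → 7 (first significant figure)
Blue → 6 (second significant figure)
Green → 5 (third significant figure)
Green → ×10^5 multiplier
Red → ±2% tolerance
765 × 100000 = 76500000 Ω
Allowed range: 74970000 Ω to 78030000 Ω.
75580000 Ω lies inside that range.

yes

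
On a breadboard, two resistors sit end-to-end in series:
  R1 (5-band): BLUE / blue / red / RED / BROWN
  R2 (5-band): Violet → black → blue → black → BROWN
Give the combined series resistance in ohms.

66906 Ω

R1: blue, blue, red → 662; red ×10^2 → 66200 Ω.
R2: violet, black, blue → 706; black ×1 → 706 Ω.
Series: 66200 + 706 = 66906 Ω.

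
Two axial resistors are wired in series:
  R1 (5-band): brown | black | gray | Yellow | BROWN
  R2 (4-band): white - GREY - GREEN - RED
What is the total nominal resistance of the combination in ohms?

10880000 Ω

R1: brown, black, grey → 108; yellow ×10^4 → 1080000 Ω.
R2: white, grey → 98; green ×10^5 → 9800000 Ω.
Series: 1080000 + 9800000 = 10880000 Ω.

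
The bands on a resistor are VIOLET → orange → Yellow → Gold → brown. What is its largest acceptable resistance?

Violet → 7 (first significant figure)
Orange → 3 (second significant figure)
Yellow → 4 (third significant figure)
Gold → ×0.1 multiplier
Brown → ±1% tolerance
734 × 0.1 = 73.4 Ω
Largest = 73.4 × (1 + 1/100) = 74.134 Ω.

74.134 Ω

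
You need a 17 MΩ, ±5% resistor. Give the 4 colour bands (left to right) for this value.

17000000 Ω = 17 × 10^6.
1 → brown
7 → violet
Multiplier 10^6 → blue.
±5% tolerance → gold.

brown, violet, blue, gold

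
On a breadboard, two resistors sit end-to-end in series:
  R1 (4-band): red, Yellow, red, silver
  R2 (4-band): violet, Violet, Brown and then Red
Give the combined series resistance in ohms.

R1: red, yellow → 24; red ×10^2 → 2400 Ω.
R2: violet, violet → 77; brown ×10 → 770 Ω.
Series: 2400 + 770 = 3170 Ω.

3170 Ω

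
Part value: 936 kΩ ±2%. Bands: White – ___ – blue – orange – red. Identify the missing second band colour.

936000 Ω = 936 × 10^3.
The second band gives digit 3 of the significand, and 3 is orange.

orange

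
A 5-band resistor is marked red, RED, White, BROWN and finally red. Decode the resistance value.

Red → 2 (first significant figure)
Red → 2 (second significant figure)
White → 9 (third significant figure)
Brown → ×10 multiplier
229 × 10 = 2290 Ω

2290 Ω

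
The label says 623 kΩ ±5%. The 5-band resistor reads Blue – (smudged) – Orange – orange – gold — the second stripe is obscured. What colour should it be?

red

623000 Ω = 623 × 10^3.
The second band gives digit 2 of the significand, and 2 is red.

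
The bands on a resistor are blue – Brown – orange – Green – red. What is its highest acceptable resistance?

Blue → 6 (first significant figure)
Brown → 1 (second significant figure)
Orange → 3 (third significant figure)
Green → ×10^5 multiplier
Red → ±2% tolerance
613 × 100000 = 61300000 Ω
Highest = 61300000 × (1 + 2/100) = 62526000 Ω.

62526000 Ω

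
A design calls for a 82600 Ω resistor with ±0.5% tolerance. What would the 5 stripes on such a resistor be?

grey, red, blue, red, green

82600 Ω = 826 × 10^2.
8 → grey
2 → red
6 → blue
Multiplier 10^2 → red.
±0.5% tolerance → green.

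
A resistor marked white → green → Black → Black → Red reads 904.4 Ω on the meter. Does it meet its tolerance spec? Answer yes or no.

no

White → 9 (first significant figure)
Green → 5 (second significant figure)
Black → 0 (third significant figure)
Black → ×1 multiplier
Red → ±2% tolerance
950 × 1 = 950 Ω
Allowed range: 931 Ω to 969 Ω.
904.4 Ω lies outside that range.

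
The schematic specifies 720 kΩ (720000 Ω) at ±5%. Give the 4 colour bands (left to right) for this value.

violet, red, yellow, gold

720000 Ω = 72 × 10^4.
7 → violet
2 → red
Multiplier 10^4 → yellow.
±5% tolerance → gold.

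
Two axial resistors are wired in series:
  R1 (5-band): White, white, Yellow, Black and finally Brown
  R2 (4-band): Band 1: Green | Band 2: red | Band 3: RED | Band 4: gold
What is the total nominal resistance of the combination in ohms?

6194 Ω

R1: white, white, yellow → 994; black ×1 → 994 Ω.
R2: green, red → 52; red ×10^2 → 5200 Ω.
Series: 994 + 5200 = 6194 Ω.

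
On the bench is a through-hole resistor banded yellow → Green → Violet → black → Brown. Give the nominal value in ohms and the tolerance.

457 Ω ±1%

Yellow → 4 (first significant figure)
Green → 5 (second significant figure)
Violet → 7 (third significant figure)
Black → ×1 multiplier
Brown → ±1% tolerance
457 × 1 = 457 Ω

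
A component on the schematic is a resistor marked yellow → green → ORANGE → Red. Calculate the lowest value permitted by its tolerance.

44100 Ω

Yellow → 4 (first significant figure)
Green → 5 (second significant figure)
Orange → ×10^3 multiplier
Red → ±2% tolerance
45 × 1000 = 45000 Ω
Lowest = 45000 × (1 − 2/100) = 44100 Ω.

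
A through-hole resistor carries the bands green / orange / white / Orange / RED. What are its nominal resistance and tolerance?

539000 Ω ±2%

Green → 5 (first significant figure)
Orange → 3 (second significant figure)
White → 9 (third significant figure)
Orange → ×10^3 multiplier
Red → ±2% tolerance
539 × 1000 = 539000 Ω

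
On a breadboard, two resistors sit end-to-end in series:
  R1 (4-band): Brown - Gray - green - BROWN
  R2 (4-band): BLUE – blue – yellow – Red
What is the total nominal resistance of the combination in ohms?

R1: brown, grey → 18; green ×10^5 → 1800000 Ω.
R2: blue, blue → 66; yellow ×10^4 → 660000 Ω.
Series: 1800000 + 660000 = 2460000 Ω.

2460000 Ω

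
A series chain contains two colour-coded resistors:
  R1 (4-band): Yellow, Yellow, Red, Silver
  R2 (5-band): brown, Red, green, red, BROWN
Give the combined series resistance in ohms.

R1: yellow, yellow → 44; red ×10^2 → 4400 Ω.
R2: brown, red, green → 125; red ×10^2 → 12500 Ω.
Series: 4400 + 12500 = 16900 Ω.

16900 Ω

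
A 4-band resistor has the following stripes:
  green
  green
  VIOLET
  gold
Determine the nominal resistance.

Green → 5 (first significant figure)
Green → 5 (second significant figure)
Violet → ×10^7 multiplier
55 × 10000000 = 550000000 Ω

550000000 Ω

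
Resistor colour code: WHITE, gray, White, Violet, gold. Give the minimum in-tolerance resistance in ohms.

9395500000 Ω

White → 9 (first significant figure)
Grey → 8 (second significant figure)
White → 9 (third significant figure)
Violet → ×10^7 multiplier
Gold → ±5% tolerance
989 × 10000000 = 9890000000 Ω
Minimum = 9890000000 × (1 − 5/100) = 9395500000 Ω.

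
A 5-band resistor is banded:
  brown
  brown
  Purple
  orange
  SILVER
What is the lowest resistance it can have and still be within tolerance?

Brown → 1 (first significant figure)
Brown → 1 (second significant figure)
Violet → 7 (third significant figure)
Orange → ×10^3 multiplier
Silver → ±10% tolerance
117 × 1000 = 117000 Ω
Lowest = 117000 × (1 − 10/100) = 105300 Ω.

105300 Ω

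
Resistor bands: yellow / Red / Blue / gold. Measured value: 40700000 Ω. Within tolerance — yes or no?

yes

Yellow → 4 (first significant figure)
Red → 2 (second significant figure)
Blue → ×10^6 multiplier
Gold → ±5% tolerance
42 × 1000000 = 42000000 Ω
Allowed range: 39900000 Ω to 44100000 Ω.
40700000 Ω lies inside that range.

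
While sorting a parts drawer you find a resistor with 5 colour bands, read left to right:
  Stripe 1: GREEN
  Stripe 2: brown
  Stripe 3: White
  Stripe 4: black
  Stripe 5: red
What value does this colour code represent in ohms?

519 Ω

Green → 5 (first significant figure)
Brown → 1 (second significant figure)
White → 9 (third significant figure)
Black → ×1 multiplier
519 × 1 = 519 Ω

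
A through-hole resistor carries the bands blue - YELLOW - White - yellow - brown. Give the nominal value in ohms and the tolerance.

6490000 Ω ±1%

Blue → 6 (first significant figure)
Yellow → 4 (second significant figure)
White → 9 (third significant figure)
Yellow → ×10^4 multiplier
Brown → ±1% tolerance
649 × 10000 = 6490000 Ω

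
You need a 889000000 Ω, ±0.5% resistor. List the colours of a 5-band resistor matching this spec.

889000000 Ω = 889 × 10^6.
8 → grey
8 → grey
9 → white
Multiplier 10^6 → blue.
±0.5% tolerance → green.

grey, grey, white, blue, green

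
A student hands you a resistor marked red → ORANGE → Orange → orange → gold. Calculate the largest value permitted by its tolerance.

Red → 2 (first significant figure)
Orange → 3 (second significant figure)
Orange → 3 (third significant figure)
Orange → ×10^3 multiplier
Gold → ±5% tolerance
233 × 1000 = 233000 Ω
Largest = 233000 × (1 + 5/100) = 244650 Ω.

244650 Ω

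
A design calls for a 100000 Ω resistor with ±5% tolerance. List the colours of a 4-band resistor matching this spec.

brown, black, yellow, gold

100000 Ω = 10 × 10^4.
1 → brown
0 → black
Multiplier 10^4 → yellow.
±5% tolerance → gold.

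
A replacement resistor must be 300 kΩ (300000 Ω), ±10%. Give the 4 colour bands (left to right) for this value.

300000 Ω = 30 × 10^4.
3 → orange
0 → black
Multiplier 10^4 → yellow.
±10% tolerance → silver.

orange, black, yellow, silver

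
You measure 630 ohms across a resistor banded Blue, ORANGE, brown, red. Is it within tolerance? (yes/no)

Blue → 6 (first significant figure)
Orange → 3 (second significant figure)
Brown → ×10 multiplier
Red → ±2% tolerance
63 × 10 = 630 Ω
Allowed range: 617.4 Ω to 642.6 Ω.
630 ohms lies inside that range.

yes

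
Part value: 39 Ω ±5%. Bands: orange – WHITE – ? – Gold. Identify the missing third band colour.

39 Ω = 39 × 10^0.
The third band is the multiplier, 10^0, which is black.

black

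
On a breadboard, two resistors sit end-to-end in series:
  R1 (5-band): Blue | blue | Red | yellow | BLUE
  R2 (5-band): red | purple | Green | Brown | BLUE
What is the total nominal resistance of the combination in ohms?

6622750 Ω

R1: blue, blue, red → 662; yellow ×10^4 → 6620000 Ω.
R2: red, violet, green → 275; brown ×10 → 2750 Ω.
Series: 6620000 + 2750 = 6622750 Ω.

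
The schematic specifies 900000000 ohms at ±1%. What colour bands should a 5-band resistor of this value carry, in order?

white, black, black, blue, brown

900000000 Ω = 900 × 10^6.
9 → white
0 → black
0 → black
Multiplier 10^6 → blue.
±1% tolerance → brown.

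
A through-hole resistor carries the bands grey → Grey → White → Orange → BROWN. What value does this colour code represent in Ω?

889000 Ω

Grey → 8 (first significant figure)
Grey → 8 (second significant figure)
White → 9 (third significant figure)
Orange → ×10^3 multiplier
889 × 1000 = 889000 Ω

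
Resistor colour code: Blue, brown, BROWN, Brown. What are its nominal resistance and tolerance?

Blue → 6 (first significant figure)
Brown → 1 (second significant figure)
Brown → ×10 multiplier
Brown → ±1% tolerance
61 × 10 = 610 Ω

610 Ω ±1%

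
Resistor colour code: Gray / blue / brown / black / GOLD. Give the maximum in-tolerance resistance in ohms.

904.05 Ω

Grey → 8 (first significant figure)
Blue → 6 (second significant figure)
Brown → 1 (third significant figure)
Black → ×1 multiplier
Gold → ±5% tolerance
861 × 1 = 861 Ω
Maximum = 861 × (1 + 5/100) = 904.05 Ω.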